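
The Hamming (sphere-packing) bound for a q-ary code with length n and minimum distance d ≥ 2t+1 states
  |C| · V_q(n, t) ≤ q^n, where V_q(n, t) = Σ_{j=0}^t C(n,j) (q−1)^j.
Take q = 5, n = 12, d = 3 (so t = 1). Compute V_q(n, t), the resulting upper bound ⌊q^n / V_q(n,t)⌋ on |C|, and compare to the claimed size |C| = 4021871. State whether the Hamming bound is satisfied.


V_q(n, t) = 49, q^n = 244140625, Hamming bound = 4982461, |C| = 4021871 ≤ bound (satisfied).

Step 1: Compute V_q(n, t) = Σ_{j=0}^1 C(n, j) (q−1)^j.
  j = 0: C(12,0)·(4)^0 = 1·1 = 1.
  j = 1: C(12,1)·(4)^1 = 12·4 = 48.
  V_q(n, t) = 1 + 48 = 49.
Step 2: q^n = 5^12 = 244140625.
Step 3: Hamming bound ⌊q^n / V_q(n,t)⌋ = ⌊244140625/49⌋ = 4982461.
Step 4: Compare |C| = 4021871 to 4982461: satisfied.
The claimed |C| lies below the Hamming bound.


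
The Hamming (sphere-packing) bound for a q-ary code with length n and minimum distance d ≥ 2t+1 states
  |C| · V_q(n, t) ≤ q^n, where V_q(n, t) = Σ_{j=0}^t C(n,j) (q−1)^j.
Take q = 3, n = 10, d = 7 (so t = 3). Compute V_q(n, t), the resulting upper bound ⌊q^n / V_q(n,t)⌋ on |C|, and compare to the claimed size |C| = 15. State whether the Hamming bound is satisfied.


V_q(n, t) = 1161, q^n = 59049, Hamming bound = 50, |C| = 15 ≤ bound (satisfied).

Step 1: Compute V_q(n, t) = Σ_{j=0}^3 C(n, j) (q−1)^j.
  j = 0: C(10,0)·(2)^0 = 1·1 = 1.
  j = 1: C(10,1)·(2)^1 = 10·2 = 20.
  j = 2: C(10,2)·(2)^2 = 45·4 = 180.
  j = 3: C(10,3)·(2)^3 = 120·8 = 960.
  V_q(n, t) = 1 + 20 + 180 + 960 = 1161.
Step 2: q^n = 3^10 = 59049.
Step 3: Hamming bound ⌊q^n / V_q(n,t)⌋ = ⌊59049/1161⌋ = 50.
Step 4: Compare |C| = 15 to 50: satisfied.
The claimed |C| lies below the Hamming bound.


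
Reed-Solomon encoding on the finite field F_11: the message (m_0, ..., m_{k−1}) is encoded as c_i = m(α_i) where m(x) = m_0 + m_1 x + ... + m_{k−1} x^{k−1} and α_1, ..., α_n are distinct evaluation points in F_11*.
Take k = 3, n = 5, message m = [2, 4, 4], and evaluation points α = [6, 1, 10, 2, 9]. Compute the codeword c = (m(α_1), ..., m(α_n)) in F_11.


c = [5, 10, 2, 4, 10]

Message polynomial: m(x) = 2 + 4·x + 4·x^2 (mod 11).
For each evaluation point α_i, compute m(α_i) mod 11:
  α_1 = 6: Horner steps 4 → 6 → 5, so m(6) = 5.
  α_2 = 1: Horner steps 4 → 8 → 10, so m(1) = 10.
  α_3 = 10: Horner steps 4 → 0 → 2, so m(10) = 2.
  α_4 = 2: Horner steps 4 → 1 → 4, so m(2) = 4.
  α_5 = 9: Horner steps 4 → 7 → 10, so m(9) = 10.
Codeword c = [5, 10, 2, 4, 10] ∈ F_11^5.


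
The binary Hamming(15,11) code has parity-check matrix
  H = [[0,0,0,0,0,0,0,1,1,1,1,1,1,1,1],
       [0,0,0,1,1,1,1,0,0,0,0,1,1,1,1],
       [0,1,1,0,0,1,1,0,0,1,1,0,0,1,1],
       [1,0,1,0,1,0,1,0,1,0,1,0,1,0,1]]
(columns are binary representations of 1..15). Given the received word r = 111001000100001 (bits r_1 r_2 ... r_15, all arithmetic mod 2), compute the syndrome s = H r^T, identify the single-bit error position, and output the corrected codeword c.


s = (0, 0, 1, 1)^T, error position = 3, corrected codeword c = 110001000100001

Compute s = H r^T mod 2 one row at a time:
  s_1 = 0 + 0 + 1 + 0 + 0 + 0 + 0 + 1 = 2 ≡ 0 (mod 2).
  s_2 = 0 + 0 + 1 + 0 + 0 + 0 + 0 + 1 = 2 ≡ 0 (mod 2).
  s_3 = 1 + 1 + 1 + 0 + 1 + 0 + 0 + 1 = 5 ≡ 1 (mod 2).
  s_4 = 1 + 1 + 0 + 0 + 0 + 0 + 0 + 1 = 3 ≡ 1 (mod 2).
s = (0, 0, 1, 1)^T — this equals column 3 of H (binary 0011), so error is at position 3.
Correct: flip bit 3 of r = 111001000100001 to get c = 110001000100001.


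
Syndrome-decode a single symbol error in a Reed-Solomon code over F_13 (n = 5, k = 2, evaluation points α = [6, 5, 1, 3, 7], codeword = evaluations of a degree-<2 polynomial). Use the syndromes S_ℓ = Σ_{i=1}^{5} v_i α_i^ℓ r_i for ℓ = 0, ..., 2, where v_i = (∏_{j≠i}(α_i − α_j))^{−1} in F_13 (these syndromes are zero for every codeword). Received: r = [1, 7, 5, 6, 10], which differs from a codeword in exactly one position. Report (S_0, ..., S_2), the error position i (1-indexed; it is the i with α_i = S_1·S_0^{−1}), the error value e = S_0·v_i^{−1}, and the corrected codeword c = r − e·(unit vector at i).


S = (6, 3, 8), error at position 5, error magnitude e = 2, c = [1, 7, 5, 6, 8].

Step 1: column multipliers v_i = (∏_{j≠i}(α_i − α_j))^{−1} mod 13.
  i = 1 (α = 6): (6−5)(6−1)(6−3)(6−7) = 1·5·3·(−1) = −15 ≡ 11, so v_1 = 11^{−1} = 6 (mod 13).
  i = 2 (α = 5): (5−6)(5−1)(5−3)(5−7) = (−1)·4·2·(−2) = 16 ≡ 3, so v_2 = 3^{−1} = 9 (mod 13).
  i = 3 (α = 1): (1−6)(1−5)(1−3)(1−7) = (−5)·(−4)·(−2)·(−6) = 240 ≡ 6, so v_3 = 6^{−1} = 11 (mod 13).
  i = 4 (α = 3): (3−6)(3−5)(3−1)(3−7) = (−3)·(−2)·2·(−4) = −48 ≡ 4, so v_4 = 4^{−1} = 10 (mod 13).
  i = 5 (α = 7): (7−6)(7−5)(7−1)(7−3) = 1·2·6·4 = 48 ≡ 9, so v_5 = 9^{−1} = 3 (mod 13).
  v = [6, 9, 11, 10, 3].
Step 2: syndromes of r = [1, 7, 5, 6, 10] (all sums mod 13).
  S_0 = Σ v_i r_i = 6·1 + 9·7 + 11·5 + 10·6 + 3·10 = 214 ≡ 6.
  S_1 = Σ v_i α_i r_i = 6·6·1 + 9·5·7 + 11·1·5 + 10·3·6 + 3·7·10 = 796 ≡ 3.
  α_i^2 mod 13 = [10, 12, 1, 9, 10].
  S_2 = Σ v_i α_i^2 r_i = 6·10·1 + 9·12·7 + 11·1·5 + 10·9·6 + 3·10·10 = 1711 ≡ 8.
  S = (6, 3, 8) ≠ 0, so r is not a codeword (an error is present).
Step 3: locate the error. For a single error e at position i, S_ℓ = v_i·e·α_i^ℓ, so α_err = S_1/S_0.
  S_0^{−1} = 6^{−1} = 11 (mod 13), so α_err = 3·11 = 33 ≡ 7 = α_5. Error position i = 5.
  Consistency check: S_2/S_1 = 8·9 = 72 ≡ 7 = α_err ✓ (single-error assumption holds).
Step 4: error magnitude e = S_0/v_5 = S_0·∏_{j≠5}(α_5 − α_j) = 6·9 = 54 ≡ 2 (mod 13).
Step 5: correct position 5: c_5 = r_5 − e = 10 − 2 ≡ 8 (mod 13). Hence c = [1, 7, 5, 6, 8].
  Check: interpolating c through the α_i gives m(x) = 11 + 7·x (degree < 2) with m(α_i) = c_i for every i, so c is indeed a codeword.


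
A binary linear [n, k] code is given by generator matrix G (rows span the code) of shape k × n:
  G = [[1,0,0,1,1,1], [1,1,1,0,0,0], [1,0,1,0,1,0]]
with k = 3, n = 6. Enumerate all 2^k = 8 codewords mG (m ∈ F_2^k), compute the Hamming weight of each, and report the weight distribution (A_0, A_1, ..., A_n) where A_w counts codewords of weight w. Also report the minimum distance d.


Weight distribution: A_0 = 1, A_2 = 1, A_3 = 3, A_4 = 2, A_5 = 1. Minimum distance d = 2.

Enumerate all 2^3 = 8 messages m ∈ F_2^3.
For each, compute codeword c = mG in F_2^6, then tally its weight.
  m = 000 → c = 000000, weight = 0.
  m = 100 → c = 100111, weight = 4.
  m = 010 → c = 111000, weight = 3.
  m = 110 → c = 011111, weight = 5.
  m = 001 → c = 101010, weight = 3.
  m = 101 → c = 001101, weight = 3.
  m = 011 → c = 010010, weight = 2.
  m = 111 → c = 110101, weight = 4.
Tally weights:
  weight 0: 1 codewords.
  weight 2: 1 codewords.
  weight 3: 3 codewords.
  weight 4: 2 codewords.
  weight 5: 1 codewords.
Minimum distance d = smallest w > 0 with A_w > 0 = 2.
Sanity: Σ A_w = 8 = 2^3 = 8 ✓.


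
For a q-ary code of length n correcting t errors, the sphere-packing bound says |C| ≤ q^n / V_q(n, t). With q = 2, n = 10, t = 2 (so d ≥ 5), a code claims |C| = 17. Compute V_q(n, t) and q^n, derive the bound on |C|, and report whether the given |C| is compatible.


V_q(n, t) = 56, q^n = 1024, Hamming bound = 18, |C| = 17 ≤ bound (satisfied).

Step 1: Compute V_q(n, t) = Σ_{j=0}^2 C(n, j) (q−1)^j.
  j = 0: C(10,0)·(1)^0 = 1·1 = 1.
  j = 1: C(10,1)·(1)^1 = 10·1 = 10.
  j = 2: C(10,2)·(1)^2 = 45·1 = 45.
  V_q(n, t) = 1 + 10 + 45 = 56.
Step 2: q^n = 2^10 = 1024.
Step 3: Hamming bound ⌊q^n / V_q(n,t)⌋ = ⌊1024/56⌋ = 18.
Step 4: Compare |C| = 17 to 18: satisfied.
The claimed |C| lies below the Hamming bound.


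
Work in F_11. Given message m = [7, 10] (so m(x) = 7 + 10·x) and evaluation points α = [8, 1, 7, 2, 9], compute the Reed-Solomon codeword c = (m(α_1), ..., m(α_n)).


c = [10, 6, 0, 5, 9]

Message polynomial: m(x) = 7 + 10·x (mod 11).
For each evaluation point α_i, compute m(α_i) mod 11:
  α_1 = 8: Horner steps 10 → 10, so m(8) = 10.
  α_2 = 1: Horner steps 10 → 6, so m(1) = 6.
  α_3 = 7: Horner steps 10 → 0, so m(7) = 0.
  α_4 = 2: Horner steps 10 → 5, so m(2) = 5.
  α_5 = 9: Horner steps 10 → 9, so m(9) = 9.
Codeword c = [10, 6, 0, 5, 9] ∈ F_11^5.


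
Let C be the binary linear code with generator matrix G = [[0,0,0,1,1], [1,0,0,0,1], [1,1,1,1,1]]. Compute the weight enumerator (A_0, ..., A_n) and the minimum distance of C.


Weight distribution: A_0 = 1, A_2 = 3, A_3 = 3, A_5 = 1. Minimum distance d = 2.

Enumerate all 2^3 = 8 messages m ∈ F_2^3.
For each, compute codeword c = mG in F_2^5, then tally its weight.
  m = 000 → c = 00000, weight = 0.
  m = 100 → c = 00011, weight = 2.
  m = 010 → c = 10001, weight = 2.
  m = 110 → c = 10010, weight = 2.
  m = 001 → c = 11111, weight = 5.
  m = 101 → c = 11100, weight = 3.
  m = 011 → c = 01110, weight = 3.
  m = 111 → c = 01101, weight = 3.
Tally weights:
  weight 0: 1 codewords.
  weight 2: 3 codewords.
  weight 3: 3 codewords.
  weight 5: 1 codewords.
Minimum distance d = smallest w > 0 with A_w > 0 = 2.
Sanity: Σ A_w = 8 = 2^3 = 8 ✓.


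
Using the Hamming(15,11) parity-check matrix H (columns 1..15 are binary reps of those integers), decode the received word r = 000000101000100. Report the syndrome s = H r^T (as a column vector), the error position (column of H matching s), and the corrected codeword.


s = (0, 0, 1, 1)^T, error position = 3, corrected codeword c = 001000101000100

Compute s = H r^T mod 2 one row at a time:
  s_1 = 0 + 1 + 0 + 0 + 0 + 1 + 0 + 0 = 2 ≡ 0 (mod 2).
  s_2 = 0 + 0 + 0 + 1 + 0 + 1 + 0 + 0 = 2 ≡ 0 (mod 2).
  s_3 = 0 + 0 + 0 + 1 + 0 + 0 + 0 + 0 = 1 ≡ 1 (mod 2).
  s_4 = 0 + 0 + 0 + 1 + 1 + 0 + 1 + 0 = 3 ≡ 1 (mod 2).
s = (0, 0, 1, 1)^T — this equals column 3 of H (binary 0011), so error is at position 3.
Correct: flip bit 3 of r = 000000101000100 to get c = 001000101000100.


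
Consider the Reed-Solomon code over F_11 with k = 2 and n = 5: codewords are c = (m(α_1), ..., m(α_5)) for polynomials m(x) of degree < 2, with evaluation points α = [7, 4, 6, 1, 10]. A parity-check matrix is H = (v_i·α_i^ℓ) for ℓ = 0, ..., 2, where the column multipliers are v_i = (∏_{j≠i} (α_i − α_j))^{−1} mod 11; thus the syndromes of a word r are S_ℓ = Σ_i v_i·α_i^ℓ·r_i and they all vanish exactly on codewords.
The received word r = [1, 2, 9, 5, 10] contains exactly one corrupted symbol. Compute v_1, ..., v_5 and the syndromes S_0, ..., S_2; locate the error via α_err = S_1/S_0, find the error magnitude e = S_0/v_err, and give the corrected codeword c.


S = (5, 9, 3), error at position 2, error magnitude e = 10, c = [1, 3, 9, 5, 10].

Step 1: column multipliers v_i = (∏_{j≠i}(α_i − α_j))^{−1} mod 11.
  i = 1 (α = 7): (7−4)(7−6)(7−1)(7−10) = 3·1·6·(−3) = −54 ≡ 1, so v_1 = 1^{−1} = 1 (mod 11).
  i = 2 (α = 4): (4−7)(4−6)(4−1)(4−10) = (−3)·(−2)·3·(−6) = −108 ≡ 2, so v_2 = 2^{−1} = 6 (mod 11).
  i = 3 (α = 6): (6−7)(6−4)(6−1)(6−10) = (−1)·2·5·(−4) = 40 ≡ 7, so v_3 = 7^{−1} = 8 (mod 11).
  i = 4 (α = 1): (1−7)(1−4)(1−6)(1−10) = (−6)·(−3)·(−5)·(−9) = 810 ≡ 7, so v_4 = 7^{−1} = 8 (mod 11).
  i = 5 (α = 10): (10−7)(10−4)(10−6)(10−1) = 3·6·4·9 = 648 ≡ 10, so v_5 = 10^{−1} = 10 (mod 11).
  v = [1, 6, 8, 8, 10].
Step 2: syndromes of r = [1, 2, 9, 5, 10] (all sums mod 11).
  S_0 = Σ v_i r_i = 1·1 + 6·2 + 8·9 + 8·5 + 10·10 = 225 ≡ 5.
  S_1 = Σ v_i α_i r_i = 1·7·1 + 6·4·2 + 8·6·9 + 8·1·5 + 10·10·10 = 1527 ≡ 9.
  α_i^2 mod 11 = [5, 5, 3, 1, 1].
  S_2 = Σ v_i α_i^2 r_i = 1·5·1 + 6·5·2 + 8·3·9 + 8·1·5 + 10·1·10 = 421 ≡ 3.
  S = (5, 9, 3) ≠ 0, so r is not a codeword (an error is present).
Step 3: locate the error. For a single error e at position i, S_ℓ = v_i·e·α_i^ℓ, so α_err = S_1/S_0.
  S_0^{−1} = 5^{−1} = 9 (mod 11), so α_err = 9·9 = 81 ≡ 4 = α_2. Error position i = 2.
  Consistency check: S_2/S_1 = 3·5 = 15 ≡ 4 = α_err ✓ (single-error assumption holds).
Step 4: error magnitude e = S_0/v_2 = S_0·∏_{j≠2}(α_2 − α_j) = 5·2 = 10 ≡ 10 (mod 11).
Step 5: correct position 2: c_2 = r_2 − e = 2 − 10 ≡ 3 (mod 11). Hence c = [1, 3, 9, 5, 10].
  Check: interpolating c through the α_i gives m(x) = 2 + 3·x (degree < 2) with m(α_i) = c_i for every i, so c is indeed a codeword.


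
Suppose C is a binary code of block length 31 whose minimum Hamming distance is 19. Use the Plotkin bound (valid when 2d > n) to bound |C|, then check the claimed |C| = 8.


Plotkin bound M ≤ 4; given |C| = 8 > bound (violated).

Check applicability: 2d = 38, n = 31.
2d − n = 7 > 0, so Plotkin applies.
Compute d/(2d−n) = 19/7 ≈ 2.7143.
⌊d/(2d−n)⌋ = 2.
Plotkin bound: M ≤ 2·2 = 4.
Given |C| = 8, check: VIOLATED.
This |C| is above the Plotkin bound, so no binary code with n = 31, d = 19 and 8 codewords exists.


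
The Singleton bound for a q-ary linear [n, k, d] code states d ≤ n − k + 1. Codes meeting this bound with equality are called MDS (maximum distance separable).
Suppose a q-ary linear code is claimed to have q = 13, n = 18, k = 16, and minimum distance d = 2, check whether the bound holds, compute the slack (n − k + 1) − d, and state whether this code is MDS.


Singleton RHS = n − k + 1 = 3, slack = 1, bound satisfied, not MDS.

Singleton bound: d ≤ n − k + 1.
Here n = 18, k = 16, so n − k + 1 = 3.
Given d = 2, check d ≤ 3: YES.
Slack = (n − k + 1) − d = 1.
The code is NOT MDS (slack = 1 > 0).
Description: the claimed parameters are [18, 16, 2]_13; such a code would be non-MDS.


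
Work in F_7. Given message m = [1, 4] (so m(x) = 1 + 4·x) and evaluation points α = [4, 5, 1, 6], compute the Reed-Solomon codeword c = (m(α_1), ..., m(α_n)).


c = [3, 0, 5, 4]

Message polynomial: m(x) = 1 + 4·x (mod 7).
For each evaluation point α_i, compute m(α_i) mod 7:
  α_1 = 4: Horner steps 4 → 3, so m(4) = 3.
  α_2 = 5: Horner steps 4 → 0, so m(5) = 0.
  α_3 = 1: Horner steps 4 → 5, so m(1) = 5.
  α_4 = 6: Horner steps 4 → 4, so m(6) = 4.
Codeword c = [3, 0, 5, 4] ∈ F_7^4.


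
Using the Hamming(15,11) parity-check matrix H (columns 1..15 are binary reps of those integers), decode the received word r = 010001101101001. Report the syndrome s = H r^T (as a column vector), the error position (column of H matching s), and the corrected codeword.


s = (0, 0, 1, 1)^T, error position = 3, corrected codeword c = 011001101101001

Compute s = H r^T mod 2 one row at a time:
  s_1 = 0 + 1 + 1 + 0 + 1 + 0 + 0 + 1 = 4 ≡ 0 (mod 2).
  s_2 = 0 + 0 + 1 + 1 + 1 + 0 + 0 + 1 = 4 ≡ 0 (mod 2).
  s_3 = 1 + 0 + 1 + 1 + 1 + 0 + 0 + 1 = 5 ≡ 1 (mod 2).
  s_4 = 0 + 0 + 0 + 1 + 1 + 0 + 0 + 1 = 3 ≡ 1 (mod 2).
s = (0, 0, 1, 1)^T — this equals column 3 of H (binary 0011), so error is at position 3.
Correct: flip bit 3 of r = 010001101101001 to get c = 011001101101001.


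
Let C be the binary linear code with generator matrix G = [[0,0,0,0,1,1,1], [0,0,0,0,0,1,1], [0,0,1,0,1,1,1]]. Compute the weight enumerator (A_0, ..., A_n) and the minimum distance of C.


Weight distribution: A_0 = 1, A_1 = 2, A_2 = 2, A_3 = 2, A_4 = 1. Minimum distance d = 1.

Enumerate all 2^3 = 8 messages m ∈ F_2^3.
For each, compute codeword c = mG in F_2^7, then tally its weight.
  m = 000 → c = 0000000, weight = 0.
  m = 100 → c = 0000111, weight = 3.
  m = 010 → c = 0000011, weight = 2.
  m = 110 → c = 0000100, weight = 1.
  m = 001 → c = 0010111, weight = 4.
  m = 101 → c = 0010000, weight = 1.
  m = 011 → c = 0010100, weight = 2.
  m = 111 → c = 0010011, weight = 3.
Tally weights:
  weight 0: 1 codewords.
  weight 1: 2 codewords.
  weight 2: 2 codewords.
  weight 3: 2 codewords.
  weight 4: 1 codewords.
Minimum distance d = smallest w > 0 with A_w > 0 = 1.
Sanity: Σ A_w = 8 = 2^3 = 8 ✓.


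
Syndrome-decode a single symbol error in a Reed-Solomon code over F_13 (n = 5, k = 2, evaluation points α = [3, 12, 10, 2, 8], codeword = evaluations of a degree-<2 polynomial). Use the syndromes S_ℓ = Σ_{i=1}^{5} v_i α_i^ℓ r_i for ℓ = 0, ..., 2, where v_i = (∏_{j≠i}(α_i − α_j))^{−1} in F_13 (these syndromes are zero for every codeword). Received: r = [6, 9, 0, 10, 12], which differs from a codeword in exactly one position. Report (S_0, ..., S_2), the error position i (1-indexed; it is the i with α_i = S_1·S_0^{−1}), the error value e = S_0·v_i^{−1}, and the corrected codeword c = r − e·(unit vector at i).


S = (10, 9, 12), error at position 3, error magnitude e = 9, c = [6, 9, 4, 10, 12].

Step 1: column multipliers v_i = (∏_{j≠i}(α_i − α_j))^{−1} mod 13.
  i = 1 (α = 3): (3−12)(3−10)(3−2)(3−8) = (−9)·(−7)·1·(−5) = −315 ≡ 10, so v_1 = 10^{−1} = 4 (mod 13).
  i = 2 (α = 12): (12−3)(12−10)(12−2)(12−8) = 9·2·10·4 = 720 ≡ 5, so v_2 = 5^{−1} = 8 (mod 13).
  i = 3 (α = 10): (10−3)(10−12)(10−2)(10−8) = 7·(−2)·8·2 = −224 ≡ 10, so v_3 = 10^{−1} = 4 (mod 13).
  i = 4 (α = 2): (2−3)(2−12)(2−10)(2−8) = (−1)·(−10)·(−8)·(−6) = 480 ≡ 12, so v_4 = 12^{−1} = 12 (mod 13).
  i = 5 (α = 8): (8−3)(8−12)(8−10)(8−2) = 5·(−4)·(−2)·6 = 240 ≡ 6, so v_5 = 6^{−1} = 11 (mod 13).
  v = [4, 8, 4, 12, 11].
Step 2: syndromes of r = [6, 9, 0, 10, 12] (all sums mod 13).
  S_0 = Σ v_i r_i = 4·6 + 8·9 + 4·0 + 12·10 + 11·12 = 348 ≡ 10.
  S_1 = Σ v_i α_i r_i = 4·3·6 + 8·12·9 + 4·10·0 + 12·2·10 + 11·8·12 = 2232 ≡ 9.
  α_i^2 mod 13 = [9, 1, 9, 4, 12].
  S_2 = Σ v_i α_i^2 r_i = 4·9·6 + 8·1·9 + 4·9·0 + 12·4·10 + 11·12·12 = 2352 ≡ 12.
  S = (10, 9, 12) ≠ 0, so r is not a codeword (an error is present).
Step 3: locate the error. For a single error e at position i, S_ℓ = v_i·e·α_i^ℓ, so α_err = S_1/S_0.
  S_0^{−1} = 10^{−1} = 4 (mod 13), so α_err = 9·4 = 36 ≡ 10 = α_3. Error position i = 3.
  Consistency check: S_2/S_1 = 12·3 = 36 ≡ 10 = α_err ✓ (single-error assumption holds).
Step 4: error magnitude e = S_0/v_3 = S_0·∏_{j≠3}(α_3 − α_j) = 10·10 = 100 ≡ 9 (mod 13).
Step 5: correct position 3: c_3 = r_3 − e = 0 − 9 ≡ 4 (mod 13). Hence c = [6, 9, 4, 10, 12].
  Check: interpolating c through the α_i gives m(x) = 5 + 9·x (degree < 2) with m(α_i) = c_i for every i, so c is indeed a codeword.


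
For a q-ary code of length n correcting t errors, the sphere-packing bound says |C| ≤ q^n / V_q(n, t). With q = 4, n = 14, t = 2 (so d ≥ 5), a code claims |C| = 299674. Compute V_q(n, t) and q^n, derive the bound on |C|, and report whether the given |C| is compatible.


V_q(n, t) = 862, q^n = 268435456, Hamming bound = 311410, |C| = 299674 ≤ bound (satisfied).

Step 1: Compute V_q(n, t) = Σ_{j=0}^2 C(n, j) (q−1)^j.
  j = 0: C(14,0)·(3)^0 = 1·1 = 1.
  j = 1: C(14,1)·(3)^1 = 14·3 = 42.
  j = 2: C(14,2)·(3)^2 = 91·9 = 819.
  V_q(n, t) = 1 + 42 + 819 = 862.
Step 2: q^n = 4^14 = 268435456.
Step 3: Hamming bound ⌊q^n / V_q(n,t)⌋ = ⌊268435456/862⌋ = 311410.
Step 4: Compare |C| = 299674 to 311410: satisfied.
The claimed |C| lies below the Hamming bound.


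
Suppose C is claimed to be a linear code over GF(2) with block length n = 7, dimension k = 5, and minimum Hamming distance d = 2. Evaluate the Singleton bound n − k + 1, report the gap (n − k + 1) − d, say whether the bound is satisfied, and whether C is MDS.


Singleton RHS = n − k + 1 = 3, slack = 1, bound satisfied, not MDS.

Singleton bound: d ≤ n − k + 1.
Here n = 7, k = 5, so n − k + 1 = 3.
Given d = 2, check d ≤ 3: YES.
Slack = (n − k + 1) − d = 1.
The code is NOT MDS (slack = 1 > 0).
Description: the claimed parameters are [7, 5, 2]_2; such a code would be non-MDS.


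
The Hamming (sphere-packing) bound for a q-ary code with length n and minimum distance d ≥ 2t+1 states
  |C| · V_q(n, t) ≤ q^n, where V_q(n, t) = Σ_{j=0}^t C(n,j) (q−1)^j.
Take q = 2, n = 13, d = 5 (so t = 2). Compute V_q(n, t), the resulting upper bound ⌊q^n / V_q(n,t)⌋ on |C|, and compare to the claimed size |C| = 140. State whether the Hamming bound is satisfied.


V_q(n, t) = 92, q^n = 8192, Hamming bound = 89, |C| = 140 > bound (violated).

Step 1: Compute V_q(n, t) = Σ_{j=0}^2 C(n, j) (q−1)^j.
  j = 0: C(13,0)·(1)^0 = 1·1 = 1.
  j = 1: C(13,1)·(1)^1 = 13·1 = 13.
  j = 2: C(13,2)·(1)^2 = 78·1 = 78.
  V_q(n, t) = 1 + 13 + 78 = 92.
Step 2: q^n = 2^13 = 8192.
Step 3: Hamming bound ⌊q^n / V_q(n,t)⌋ = ⌊8192/92⌋ = 89.
Step 4: Compare |C| = 140 to 89: violated.
The claimed |C| lies above the Hamming bound, so no 2-ary code of length 13 with d ≥ 5 can have 140 codewords.


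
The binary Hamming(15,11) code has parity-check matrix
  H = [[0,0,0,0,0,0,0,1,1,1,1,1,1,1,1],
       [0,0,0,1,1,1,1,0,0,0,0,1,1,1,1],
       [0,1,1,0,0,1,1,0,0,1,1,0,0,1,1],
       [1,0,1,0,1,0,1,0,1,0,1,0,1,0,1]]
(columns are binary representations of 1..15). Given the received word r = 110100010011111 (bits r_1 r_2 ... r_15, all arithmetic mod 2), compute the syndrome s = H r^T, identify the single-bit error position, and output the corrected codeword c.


s = (0, 1, 0, 0)^T, error position = 4, corrected codeword c = 110000010011111

Compute s = H r^T mod 2 one row at a time:
  s_1 = 1 + 0 + 0 + 1 + 1 + 1 + 1 + 1 = 6 ≡ 0 (mod 2).
  s_2 = 1 + 0 + 0 + 0 + 1 + 1 + 1 + 1 = 5 ≡ 1 (mod 2).
  s_3 = 1 + 0 + 0 + 0 + 0 + 1 + 1 + 1 = 4 ≡ 0 (mod 2).
  s_4 = 1 + 0 + 0 + 0 + 0 + 1 + 1 + 1 = 4 ≡ 0 (mod 2).
s = (0, 1, 0, 0)^T — this equals column 4 of H (binary 0100), so error is at position 4.
Correct: flip bit 4 of r = 110100010011111 to get c = 110000010011111.


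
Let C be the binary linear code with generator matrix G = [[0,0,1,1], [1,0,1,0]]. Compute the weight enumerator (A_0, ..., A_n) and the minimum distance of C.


Weight distribution: A_0 = 1, A_2 = 3. Minimum distance d = 2.

Enumerate all 2^2 = 4 messages m ∈ F_2^2.
For each, compute codeword c = mG in F_2^4, then tally its weight.
  m = 00 → c = 0000, weight = 0.
  m = 10 → c = 0011, weight = 2.
  m = 01 → c = 1010, weight = 2.
  m = 11 → c = 1001, weight = 2.
Tally weights:
  weight 0: 1 codewords.
  weight 2: 3 codewords.
Minimum distance d = smallest w > 0 with A_w > 0 = 2.
Sanity: Σ A_w = 4 = 2^2 = 4 ✓.


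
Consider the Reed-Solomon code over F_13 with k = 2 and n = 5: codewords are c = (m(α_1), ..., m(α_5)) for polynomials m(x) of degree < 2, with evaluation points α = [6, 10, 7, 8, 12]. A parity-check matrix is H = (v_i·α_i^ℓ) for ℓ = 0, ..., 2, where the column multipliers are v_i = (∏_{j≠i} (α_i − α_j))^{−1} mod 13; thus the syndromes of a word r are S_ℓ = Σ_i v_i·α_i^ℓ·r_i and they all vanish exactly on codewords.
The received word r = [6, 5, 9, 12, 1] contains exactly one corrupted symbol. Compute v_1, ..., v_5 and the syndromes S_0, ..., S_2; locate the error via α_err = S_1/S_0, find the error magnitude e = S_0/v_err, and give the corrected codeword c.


S = (7, 6, 7), error at position 5, error magnitude e = 3, c = [6, 5, 9, 12, 11].

Step 1: column multipliers v_i = (∏_{j≠i}(α_i − α_j))^{−1} mod 13.
  i = 1 (α = 6): (6−10)(6−7)(6−8)(6−12) = (−4)·(−1)·(−2)·(−6) = 48 ≡ 9, so v_1 = 9^{−1} = 3 (mod 13).
  i = 2 (α = 10): (10−6)(10−7)(10−8)(10−12) = 4·3·2·(−2) = −48 ≡ 4, so v_2 = 4^{−1} = 10 (mod 13).
  i = 3 (α = 7): (7−6)(7−10)(7−8)(7−12) = 1·(−3)·(−1)·(−5) = −15 ≡ 11, so v_3 = 11^{−1} = 6 (mod 13).
  i = 4 (α = 8): (8−6)(8−10)(8−7)(8−12) = 2·(−2)·1·(−4) = 16 ≡ 3, so v_4 = 3^{−1} = 9 (mod 13).
  i = 5 (α = 12): (12−6)(12−10)(12−7)(12−8) = 6·2·5·4 = 240 ≡ 6, so v_5 = 6^{−1} = 11 (mod 13).
  v = [3, 10, 6, 9, 11].
Step 2: syndromes of r = [6, 5, 9, 12, 1] (all sums mod 13).
  S_0 = Σ v_i r_i = 3·6 + 10·5 + 6·9 + 9·12 + 11·1 = 241 ≡ 7.
  S_1 = Σ v_i α_i r_i = 3·6·6 + 10·10·5 + 6·7·9 + 9·8·12 + 11·12·1 = 1982 ≡ 6.
  α_i^2 mod 13 = [10, 9, 10, 12, 1].
  S_2 = Σ v_i α_i^2 r_i = 3·10·6 + 10·9·5 + 6·10·9 + 9·12·12 + 11·1·1 = 2477 ≡ 7.
  S = (7, 6, 7) ≠ 0, so r is not a codeword (an error is present).
Step 3: locate the error. For a single error e at position i, S_ℓ = v_i·e·α_i^ℓ, so α_err = S_1/S_0.
  S_0^{−1} = 7^{−1} = 2 (mod 13), so α_err = 6·2 = 12 ≡ 12 = α_5. Error position i = 5.
  Consistency check: S_2/S_1 = 7·11 = 77 ≡ 12 = α_err ✓ (single-error assumption holds).
Step 4: error magnitude e = S_0/v_5 = S_0·∏_{j≠5}(α_5 − α_j) = 7·6 = 42 ≡ 3 (mod 13).
Step 5: correct position 5: c_5 = r_5 − e = 1 − 3 ≡ 11 (mod 13). Hence c = [6, 5, 9, 12, 11].
  Check: interpolating c through the α_i gives m(x) = 1 + 3·x (degree < 2) with m(α_i) = c_i for every i, so c is indeed a codeword.


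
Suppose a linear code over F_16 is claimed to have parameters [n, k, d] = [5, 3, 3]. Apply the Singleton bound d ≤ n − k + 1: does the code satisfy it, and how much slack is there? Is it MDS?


Singleton RHS = n − k + 1 = 3, slack = 0, bound satisfied, MDS.

Singleton bound: d ≤ n − k + 1.
Here n = 5, k = 3, so n − k + 1 = 3.
Given d = 3, check d ≤ 3: YES.
Slack = (n − k + 1) − d = 0.
The code is MDS (slack = 0).
Description: the claimed parameters are [5, 3, 3]_16; such a code would be MDS (meets Singleton bound).


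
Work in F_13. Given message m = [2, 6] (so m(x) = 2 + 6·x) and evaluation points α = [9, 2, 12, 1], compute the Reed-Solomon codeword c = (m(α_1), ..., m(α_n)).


c = [4, 1, 9, 8]

Message polynomial: m(x) = 2 + 6·x (mod 13).
For each evaluation point α_i, compute m(α_i) mod 13:
  α_1 = 9: Horner steps 6 → 4, so m(9) = 4.
  α_2 = 2: Horner steps 6 → 1, so m(2) = 1.
  α_3 = 12: Horner steps 6 → 9, so m(12) = 9.
  α_4 = 1: Horner steps 6 → 8, so m(1) = 8.
Codeword c = [4, 1, 9, 8] ∈ F_13^4.


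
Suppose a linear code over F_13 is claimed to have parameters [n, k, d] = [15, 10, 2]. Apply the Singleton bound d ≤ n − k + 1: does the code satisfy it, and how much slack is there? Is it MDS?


Singleton RHS = n − k + 1 = 6, slack = 4, bound satisfied, not MDS.

Singleton bound: d ≤ n − k + 1.
Here n = 15, k = 10, so n − k + 1 = 6.
Given d = 2, check d ≤ 6: YES.
Slack = (n − k + 1) − d = 4.
The code is NOT MDS (slack = 4 > 0).
Description: the claimed parameters are [15, 10, 2]_13; such a code would be non-MDS.


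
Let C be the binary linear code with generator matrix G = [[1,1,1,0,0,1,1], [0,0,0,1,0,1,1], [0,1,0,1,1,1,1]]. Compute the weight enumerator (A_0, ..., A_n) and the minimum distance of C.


Weight distribution: A_0 = 1, A_2 = 1, A_3 = 1, A_4 = 2, A_5 = 3. Minimum distance d = 2.

Enumerate all 2^3 = 8 messages m ∈ F_2^3.
For each, compute codeword c = mG in F_2^7, then tally its weight.
  m = 000 → c = 0000000, weight = 0.
  m = 100 → c = 1110011, weight = 5.
  m = 010 → c = 0001011, weight = 3.
  m = 110 → c = 1111000, weight = 4.
  m = 001 → c = 0101111, weight = 5.
  m = 101 → c = 1011100, weight = 4.
  m = 011 → c = 0100100, weight = 2.
  m = 111 → c = 1010111, weight = 5.
Tally weights:
  weight 0: 1 codewords.
  weight 2: 1 codewords.
  weight 3: 1 codewords.
  weight 4: 2 codewords.
  weight 5: 3 codewords.
Minimum distance d = smallest w > 0 with A_w > 0 = 2.
Sanity: Σ A_w = 8 = 2^3 = 8 ✓.


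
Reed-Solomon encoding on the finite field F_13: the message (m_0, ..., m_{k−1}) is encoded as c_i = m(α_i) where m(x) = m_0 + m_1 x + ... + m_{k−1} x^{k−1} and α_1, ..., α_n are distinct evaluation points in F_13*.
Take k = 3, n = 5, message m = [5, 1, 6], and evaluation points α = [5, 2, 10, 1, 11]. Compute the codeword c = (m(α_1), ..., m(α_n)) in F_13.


c = [4, 5, 4, 12, 1]

Message polynomial: m(x) = 5 + 1·x + 6·x^2 (mod 13).
For each evaluation point α_i, compute m(α_i) mod 13:
  α_1 = 5: Horner steps 6 → 5 → 4, so m(5) = 4.
  α_2 = 2: Horner steps 6 → 0 → 5, so m(2) = 5.
  α_3 = 10: Horner steps 6 → 9 → 4, so m(10) = 4.
  α_4 = 1: Horner steps 6 → 7 → 12, so m(1) = 12.
  α_5 = 11: Horner steps 6 → 2 → 1, so m(11) = 1.
Codeword c = [4, 5, 4, 12, 1] ∈ F_13^5.


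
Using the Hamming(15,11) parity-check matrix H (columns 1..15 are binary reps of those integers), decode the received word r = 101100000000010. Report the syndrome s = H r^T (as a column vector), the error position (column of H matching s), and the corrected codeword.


s = (1, 0, 0, 0)^T, error position = 8, corrected codeword c = 101100010000010

Compute s = H r^T mod 2 one row at a time:
  s_1 = 0 + 0 + 0 + 0 + 0 + 0 + 1 + 0 = 1 ≡ 1 (mod 2).
  s_2 = 1 + 0 + 0 + 0 + 0 + 0 + 1 + 0 = 2 ≡ 0 (mod 2).
  s_3 = 0 + 1 + 0 + 0 + 0 + 0 + 1 + 0 = 2 ≡ 0 (mod 2).
  s_4 = 1 + 1 + 0 + 0 + 0 + 0 + 0 + 0 = 2 ≡ 0 (mod 2).
s = (1, 0, 0, 0)^T — this equals column 8 of H (binary 1000), so error is at position 8.
Correct: flip bit 8 of r = 101100000000010 to get c = 101100010000010.


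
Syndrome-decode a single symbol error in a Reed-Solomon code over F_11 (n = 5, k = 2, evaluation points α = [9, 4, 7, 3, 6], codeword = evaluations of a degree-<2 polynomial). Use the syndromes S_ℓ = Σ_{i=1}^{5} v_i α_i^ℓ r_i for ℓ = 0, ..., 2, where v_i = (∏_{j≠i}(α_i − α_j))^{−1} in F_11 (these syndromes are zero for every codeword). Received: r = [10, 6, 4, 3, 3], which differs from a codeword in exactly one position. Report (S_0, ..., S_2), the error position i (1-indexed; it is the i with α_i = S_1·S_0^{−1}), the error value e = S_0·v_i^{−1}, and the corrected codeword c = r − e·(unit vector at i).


S = (5, 8, 4), error at position 5, error magnitude e = 2, c = [10, 6, 4, 3, 1].

Step 1: column multipliers v_i = (∏_{j≠i}(α_i − α_j))^{−1} mod 11.
  i = 1 (α = 9): (9−4)(9−7)(9−3)(9−6) = 5·2·6·3 = 180 ≡ 4, so v_1 = 4^{−1} = 3 (mod 11).
  i = 2 (α = 4): (4−9)(4−7)(4−3)(4−6) = (−5)·(−3)·1·(−2) = −30 ≡ 3, so v_2 = 3^{−1} = 4 (mod 11).
  i = 3 (α = 7): (7−9)(7−4)(7−3)(7−6) = (−2)·3·4·1 = −24 ≡ 9, so v_3 = 9^{−1} = 5 (mod 11).
  i = 4 (α = 3): (3−9)(3−4)(3−7)(3−6) = (−6)·(−1)·(−4)·(−3) = 72 ≡ 6, so v_4 = 6^{−1} = 2 (mod 11).
  i = 5 (α = 6): (6−9)(6−4)(6−7)(6−3) = (−3)·2·(−1)·3 = 18 ≡ 7, so v_5 = 7^{−1} = 8 (mod 11).
  v = [3, 4, 5, 2, 8].
Step 2: syndromes of r = [10, 6, 4, 3, 3] (all sums mod 11).
  S_0 = Σ v_i r_i = 3·10 + 4·6 + 5·4 + 2·3 + 8·3 = 104 ≡ 5.
  S_1 = Σ v_i α_i r_i = 3·9·10 + 4·4·6 + 5·7·4 + 2·3·3 + 8·6·3 = 668 ≡ 8.
  α_i^2 mod 11 = [4, 5, 5, 9, 3].
  S_2 = Σ v_i α_i^2 r_i = 3·4·10 + 4·5·6 + 5·5·4 + 2·9·3 + 8·3·3 = 466 ≡ 4.
  S = (5, 8, 4) ≠ 0, so r is not a codeword (an error is present).
Step 3: locate the error. For a single error e at position i, S_ℓ = v_i·e·α_i^ℓ, so α_err = S_1/S_0.
  S_0^{−1} = 5^{−1} = 9 (mod 11), so α_err = 8·9 = 72 ≡ 6 = α_5. Error position i = 5.
  Consistency check: S_2/S_1 = 4·7 = 28 ≡ 6 = α_err ✓ (single-error assumption holds).
Step 4: error magnitude e = S_0/v_5 = S_0·∏_{j≠5}(α_5 − α_j) = 5·7 = 35 ≡ 2 (mod 11).
Step 5: correct position 5: c_5 = r_5 − e = 3 − 2 ≡ 1 (mod 11). Hence c = [10, 6, 4, 3, 1].
  Check: interpolating c through the α_i gives m(x) = 5 + 3·x (degree < 2) with m(α_i) = c_i for every i, so c is indeed a codeword.


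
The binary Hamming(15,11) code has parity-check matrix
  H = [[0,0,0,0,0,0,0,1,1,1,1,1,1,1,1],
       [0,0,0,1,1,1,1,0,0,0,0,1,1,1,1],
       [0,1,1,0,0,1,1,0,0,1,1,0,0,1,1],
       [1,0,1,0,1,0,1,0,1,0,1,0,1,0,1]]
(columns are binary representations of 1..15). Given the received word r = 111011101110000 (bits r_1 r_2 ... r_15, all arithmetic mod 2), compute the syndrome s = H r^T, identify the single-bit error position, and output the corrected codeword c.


s = (1, 1, 0, 0)^T, error position = 12, corrected codeword c = 111011101111000

Compute s = H r^T mod 2 one row at a time:
  s_1 = 0 + 1 + 1 + 1 + 0 + 0 + 0 + 0 = 3 ≡ 1 (mod 2).
  s_2 = 0 + 1 + 1 + 1 + 0 + 0 + 0 + 0 = 3 ≡ 1 (mod 2).
  s_3 = 1 + 1 + 1 + 1 + 1 + 1 + 0 + 0 = 6 ≡ 0 (mod 2).
  s_4 = 1 + 1 + 1 + 1 + 1 + 1 + 0 + 0 = 6 ≡ 0 (mod 2).
s = (1, 1, 0, 0)^T — this equals column 12 of H (binary 1100), so error is at position 12.
Correct: flip bit 12 of r = 111011101110000 to get c = 111011101111000.


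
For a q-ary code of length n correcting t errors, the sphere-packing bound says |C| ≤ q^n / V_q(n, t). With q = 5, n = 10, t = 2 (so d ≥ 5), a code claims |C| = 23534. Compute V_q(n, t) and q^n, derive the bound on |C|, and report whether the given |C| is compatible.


V_q(n, t) = 761, q^n = 9765625, Hamming bound = 12832, |C| = 23534 > bound (violated).

Step 1: Compute V_q(n, t) = Σ_{j=0}^2 C(n, j) (q−1)^j.
  j = 0: C(10,0)·(4)^0 = 1·1 = 1.
  j = 1: C(10,1)·(4)^1 = 10·4 = 40.
  j = 2: C(10,2)·(4)^2 = 45·16 = 720.
  V_q(n, t) = 1 + 40 + 720 = 761.
Step 2: q^n = 5^10 = 9765625.
Step 3: Hamming bound ⌊q^n / V_q(n,t)⌋ = ⌊9765625/761⌋ = 12832.
Step 4: Compare |C| = 23534 to 12832: violated.
The claimed |C| lies above the Hamming bound, so no 5-ary code of length 10 with d ≥ 5 can have 23534 codewords.


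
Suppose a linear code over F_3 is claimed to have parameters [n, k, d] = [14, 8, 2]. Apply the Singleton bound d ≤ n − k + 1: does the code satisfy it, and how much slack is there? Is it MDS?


Singleton RHS = n − k + 1 = 7, slack = 5, bound satisfied, not MDS.

Singleton bound: d ≤ n − k + 1.
Here n = 14, k = 8, so n − k + 1 = 7.
Given d = 2, check d ≤ 7: YES.
Slack = (n − k + 1) − d = 5.
The code is NOT MDS (slack = 5 > 0).
Description: the claimed parameters are [14, 8, 2]_3; such a code would be non-MDS.


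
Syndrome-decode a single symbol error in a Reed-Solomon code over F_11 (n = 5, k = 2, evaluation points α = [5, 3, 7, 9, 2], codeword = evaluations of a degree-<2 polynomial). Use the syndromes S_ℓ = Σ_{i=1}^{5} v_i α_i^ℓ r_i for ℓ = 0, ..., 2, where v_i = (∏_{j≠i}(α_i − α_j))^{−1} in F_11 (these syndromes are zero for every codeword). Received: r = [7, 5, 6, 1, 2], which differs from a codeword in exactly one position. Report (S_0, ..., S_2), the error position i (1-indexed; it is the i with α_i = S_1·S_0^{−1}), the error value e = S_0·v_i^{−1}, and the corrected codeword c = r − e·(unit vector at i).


S = (10, 6, 8), error at position 1, error magnitude e = 7, c = [0, 5, 6, 1, 2].

Step 1: column multipliers v_i = (∏_{j≠i}(α_i − α_j))^{−1} mod 11.
  i = 1 (α = 5): (5−3)(5−7)(5−9)(5−2) = 2·(−2)·(−4)·3 = 48 ≡ 4, so v_1 = 4^{−1} = 3 (mod 11).
  i = 2 (α = 3): (3−5)(3−7)(3−9)(3−2) = (−2)·(−4)·(−6)·1 = −48 ≡ 7, so v_2 = 7^{−1} = 8 (mod 11).
  i = 3 (α = 7): (7−5)(7−3)(7−9)(7−2) = 2·4·(−2)·5 = −80 ≡ 8, so v_3 = 8^{−1} = 7 (mod 11).
  i = 4 (α = 9): (9−5)(9−3)(9−7)(9−2) = 4·6·2·7 = 336 ≡ 6, so v_4 = 6^{−1} = 2 (mod 11).
  i = 5 (α = 2): (2−5)(2−3)(2−7)(2−9) = (−3)·(−1)·(−5)·(−7) = 105 ≡ 6, so v_5 = 6^{−1} = 2 (mod 11).
  v = [3, 8, 7, 2, 2].
Step 2: syndromes of r = [7, 5, 6, 1, 2] (all sums mod 11).
  S_0 = Σ v_i r_i = 3·7 + 8·5 + 7·6 + 2·1 + 2·2 = 109 ≡ 10.
  S_1 = Σ v_i α_i r_i = 3·5·7 + 8·3·5 + 7·7·6 + 2·9·1 + 2·2·2 = 545 ≡ 6.
  α_i^2 mod 11 = [3, 9, 5, 4, 4].
  S_2 = Σ v_i α_i^2 r_i = 3·3·7 + 8·9·5 + 7·5·6 + 2·4·1 + 2·4·2 = 657 ≡ 8.
  S = (10, 6, 8) ≠ 0, so r is not a codeword (an error is present).
Step 3: locate the error. For a single error e at position i, S_ℓ = v_i·e·α_i^ℓ, so α_err = S_1/S_0.
  S_0^{−1} = 10^{−1} = 10 (mod 11), so α_err = 6·10 = 60 ≡ 5 = α_1. Error position i = 1.
  Consistency check: S_2/S_1 = 8·2 = 16 ≡ 5 = α_err ✓ (single-error assumption holds).
Step 4: error magnitude e = S_0/v_1 = S_0·∏_{j≠1}(α_1 − α_j) = 10·4 = 40 ≡ 7 (mod 11).
Step 5: correct position 1: c_1 = r_1 − e = 7 − 7 ≡ 0 (mod 11). Hence c = [0, 5, 6, 1, 2].
  Check: interpolating c through the α_i gives m(x) = 7 + 3·x (degree < 2) with m(α_i) = c_i for every i, so c is indeed a codeword.


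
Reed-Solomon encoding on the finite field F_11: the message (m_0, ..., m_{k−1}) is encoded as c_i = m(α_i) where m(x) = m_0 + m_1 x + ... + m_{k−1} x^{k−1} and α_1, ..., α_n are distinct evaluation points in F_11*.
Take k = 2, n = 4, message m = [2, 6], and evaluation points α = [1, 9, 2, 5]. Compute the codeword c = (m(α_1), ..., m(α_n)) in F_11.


c = [8, 1, 3, 10]

Message polynomial: m(x) = 2 + 6·x (mod 11).
For each evaluation point α_i, compute m(α_i) mod 11:
  α_1 = 1: Horner steps 6 → 8, so m(1) = 8.
  α_2 = 9: Horner steps 6 → 1, so m(9) = 1.
  α_3 = 2: Horner steps 6 → 3, so m(2) = 3.
  α_4 = 5: Horner steps 6 → 10, so m(5) = 10.
Codeword c = [8, 1, 3, 10] ∈ F_11^4.


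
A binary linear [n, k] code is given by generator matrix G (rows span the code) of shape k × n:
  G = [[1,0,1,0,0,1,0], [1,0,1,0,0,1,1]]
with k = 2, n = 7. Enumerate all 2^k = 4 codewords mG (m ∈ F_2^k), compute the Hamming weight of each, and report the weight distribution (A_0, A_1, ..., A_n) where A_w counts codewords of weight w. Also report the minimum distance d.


Weight distribution: A_0 = 1, A_1 = 1, A_3 = 1, A_4 = 1. Minimum distance d = 1.

Enumerate all 2^2 = 4 messages m ∈ F_2^2.
For each, compute codeword c = mG in F_2^7, then tally its weight.
  m = 00 → c = 0000000, weight = 0.
  m = 10 → c = 1010010, weight = 3.
  m = 01 → c = 1010011, weight = 4.
  m = 11 → c = 0000001, weight = 1.
Tally weights:
  weight 0: 1 codewords.
  weight 1: 1 codewords.
  weight 3: 1 codewords.
  weight 4: 1 codewords.
Minimum distance d = smallest w > 0 with A_w > 0 = 1.
Sanity: Σ A_w = 4 = 2^2 = 4 ✓.


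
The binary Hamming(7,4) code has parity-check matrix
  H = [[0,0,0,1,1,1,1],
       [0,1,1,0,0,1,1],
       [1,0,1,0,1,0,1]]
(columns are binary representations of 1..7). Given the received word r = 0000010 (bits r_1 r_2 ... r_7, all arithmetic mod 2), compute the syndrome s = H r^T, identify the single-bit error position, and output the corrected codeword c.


s = (1, 1, 0)^T, error position = 6, corrected codeword c = 0000000

Compute s = H r^T mod 2 one row at a time:
  s_1 = 0 + 0 + 1 + 0 = 1 ≡ 1 (mod 2).
  s_2 = 0 + 0 + 1 + 0 = 1 ≡ 1 (mod 2).
  s_3 = 0 + 0 + 0 + 0 = 0 ≡ 0 (mod 2).
s = (1, 1, 0)^T — this equals column 6 of H (binary 110), so error is at position 6.
Correct: flip bit 6 of r = 0000010 to get c = 0000000.


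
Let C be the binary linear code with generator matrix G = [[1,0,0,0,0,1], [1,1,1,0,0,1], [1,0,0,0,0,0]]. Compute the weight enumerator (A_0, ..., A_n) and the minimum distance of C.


Weight distribution: A_0 = 1, A_1 = 2, A_2 = 2, A_3 = 2, A_4 = 1. Minimum distance d = 1.

Enumerate all 2^3 = 8 messages m ∈ F_2^3.
For each, compute codeword c = mG in F_2^6, then tally its weight.
  m = 000 → c = 000000, weight = 0.
  m = 100 → c = 100001, weight = 2.
  m = 010 → c = 111001, weight = 4.
  m = 110 → c = 011000, weight = 2.
  m = 001 → c = 100000, weight = 1.
  m = 101 → c = 000001, weight = 1.
  m = 011 → c = 011001, weight = 3.
  m = 111 → c = 111000, weight = 3.
Tally weights:
  weight 0: 1 codewords.
  weight 1: 2 codewords.
  weight 2: 2 codewords.
  weight 3: 2 codewords.
  weight 4: 1 codewords.
Minimum distance d = smallest w > 0 with A_w > 0 = 1.
Sanity: Σ A_w = 8 = 2^3 = 8 ✓.


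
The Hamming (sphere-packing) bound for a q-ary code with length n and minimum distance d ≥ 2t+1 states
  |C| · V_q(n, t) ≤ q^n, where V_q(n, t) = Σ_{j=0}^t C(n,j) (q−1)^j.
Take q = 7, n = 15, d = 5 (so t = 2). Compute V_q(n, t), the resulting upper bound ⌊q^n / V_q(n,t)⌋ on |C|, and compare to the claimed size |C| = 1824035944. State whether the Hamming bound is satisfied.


V_q(n, t) = 3871, q^n = 4747561509943, Hamming bound = 1226443169, |C| = 1824035944 > bound (violated).

Step 1: Compute V_q(n, t) = Σ_{j=0}^2 C(n, j) (q−1)^j.
  j = 0: C(15,0)·(6)^0 = 1·1 = 1.
  j = 1: C(15,1)·(6)^1 = 15·6 = 90.
  j = 2: C(15,2)·(6)^2 = 105·36 = 3780.
  V_q(n, t) = 1 + 90 + 3780 = 3871.
Step 2: q^n = 7^15 = 4747561509943.
Step 3: Hamming bound ⌊q^n / V_q(n,t)⌋ = ⌊4747561509943/3871⌋ = 1226443169.
Step 4: Compare |C| = 1824035944 to 1226443169: violated.
The claimed |C| lies above the Hamming bound, so no 7-ary code of length 15 with d ≥ 5 can have 1824035944 codewords.
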